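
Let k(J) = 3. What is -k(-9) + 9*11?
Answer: 96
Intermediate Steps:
-k(-9) + 9*11 = -1*3 + 9*11 = -3 + 99 = 96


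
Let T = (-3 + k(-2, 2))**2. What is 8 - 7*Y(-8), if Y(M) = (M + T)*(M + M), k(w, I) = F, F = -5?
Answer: 6280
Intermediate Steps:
k(w, I) = -5
T = 64 (T = (-3 - 5)**2 = (-8)**2 = 64)
Y(M) = 2*M*(64 + M) (Y(M) = (M + 64)*(M + M) = (64 + M)*(2*M) = 2*M*(64 + M))
8 - 7*Y(-8) = 8 - 14*(-8)*(64 - 8) = 8 - 14*(-8)*56 = 8 - 7*(-896) = 8 + 6272 = 6280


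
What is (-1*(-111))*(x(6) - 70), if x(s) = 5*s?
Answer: -4440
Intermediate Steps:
(-1*(-111))*(x(6) - 70) = (-1*(-111))*(5*6 - 70) = 111*(30 - 70) = 111*(-40) = -4440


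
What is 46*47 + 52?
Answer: 2214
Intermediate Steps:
46*47 + 52 = 2162 + 52 = 2214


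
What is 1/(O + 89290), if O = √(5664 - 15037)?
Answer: 89290/7972713473 - I*√9373/7972713473 ≈ 1.1199e-5 - 1.2143e-8*I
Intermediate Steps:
O = I*√9373 (O = √(-9373) = I*√9373 ≈ 96.814*I)
1/(O + 89290) = 1/(I*√9373 + 89290) = 1/(89290 + I*√9373)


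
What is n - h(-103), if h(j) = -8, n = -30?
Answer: -22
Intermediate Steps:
n - h(-103) = -30 - 1*(-8) = -30 + 8 = -22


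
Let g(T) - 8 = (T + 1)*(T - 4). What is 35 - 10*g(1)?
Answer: 15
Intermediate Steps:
g(T) = 8 + (1 + T)*(-4 + T) (g(T) = 8 + (T + 1)*(T - 4) = 8 + (1 + T)*(-4 + T))
35 - 10*g(1) = 35 - 10*(4 + 1**2 - 3*1) = 35 - 10*(4 + 1 - 3) = 35 - 10*2 = 35 - 20 = 15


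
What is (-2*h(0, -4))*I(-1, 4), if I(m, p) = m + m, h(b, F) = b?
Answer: 0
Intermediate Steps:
I(m, p) = 2*m
(-2*h(0, -4))*I(-1, 4) = (-2*0)*(2*(-1)) = 0*(-2) = 0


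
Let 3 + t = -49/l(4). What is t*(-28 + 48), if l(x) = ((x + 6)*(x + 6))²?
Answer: -30049/500 ≈ -60.098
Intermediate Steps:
l(x) = (6 + x)⁴ (l(x) = ((6 + x)*(6 + x))² = ((6 + x)²)² = (6 + x)⁴)
t = -30049/10000 (t = -3 - 49/(6 + 4)⁴ = -3 - 49/(10⁴) = -3 - 49/10000 = -30049/10000 ≈ -3.0049)
t*(-28 + 48) = -30049*(-28 + 48)/10000 = -30049/10000*20 = -30049/500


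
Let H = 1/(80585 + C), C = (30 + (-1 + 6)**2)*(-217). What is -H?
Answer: -1/68650 ≈ -1.4567e-5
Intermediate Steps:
C = -11935 (C = (30 + 5**2)*(-217) = (30 + 25)*(-217) = 55*(-217) = -11935)
H = 1/68650 (H = 1/(80585 - 11935) = 1/68650 ≈ 1.4567e-5)
-H = -1*1/68650 = -1/68650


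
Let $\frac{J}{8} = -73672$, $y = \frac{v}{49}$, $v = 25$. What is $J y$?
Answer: $- \frac{14734400}{49} \approx -3.007 \cdot 10^{5}$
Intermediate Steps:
$y = \frac{25}{49} \approx 0.5102$
$J = -589376$ ($J = 8 \left(-73672\right) = -589376$)
$J y = \left(-589376\right) \frac{25}{49} = - \frac{14734400}{49}$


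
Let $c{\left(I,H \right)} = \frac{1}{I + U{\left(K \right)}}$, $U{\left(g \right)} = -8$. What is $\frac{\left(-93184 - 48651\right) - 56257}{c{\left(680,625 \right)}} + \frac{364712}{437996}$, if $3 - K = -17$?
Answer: $- \frac{14576268518998}{109499} \approx -1.3312 \cdot 10^{8}$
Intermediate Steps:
$K = 20$ ($K = 3 - -17 = 3 + 17 = 20$)
$c{\left(I,H \right)} = \frac{1}{-8 + I}$ ($c{\left(I,H \right)} = \frac{1}{I - 8} = \frac{1}{-8 + I}$)
$\frac{\left(-93184 - 48651\right) - 56257}{c{\left(680,625 \right)}} + \frac{364712}{437996} = \frac{\left(-93184 - 48651\right) - 56257}{\frac{1}{-8 + 680}} + \frac{364712}{437996} = \frac{-141835 - 56257}{\frac{1}{672}} + 364712 \cdot \frac{1}{437996} = - 198092 \frac{1}{\frac{1}{672}} + \frac{91178}{109499} = \left(-198092\right) 672 + \frac{91178}{109499} = -133117824 + \frac{91178}{109499} = - \frac{14576268518998}{109499}$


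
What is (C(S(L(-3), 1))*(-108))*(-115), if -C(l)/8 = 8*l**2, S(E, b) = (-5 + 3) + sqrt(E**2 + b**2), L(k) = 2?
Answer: -7153920 + 3179520*sqrt(5) ≈ -44297.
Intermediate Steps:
S(E, b) = -2 + sqrt(E**2 + b**2)
C(l) = -64*l**2
(C(S(L(-3), 1))*(-108))*(-115) = (-64*(-2 + sqrt(2**2 + 1**2))**2*(-108))*(-115) = (-64*(-2 + sqrt(4 + 1))**2*(-108))*(-115) = (-64*(-2 + sqrt(5))**2*(-108))*(-115) = (6912*(-2 + sqrt(5))**2)*(-115) = -794880*(-2 + sqrt(5))**2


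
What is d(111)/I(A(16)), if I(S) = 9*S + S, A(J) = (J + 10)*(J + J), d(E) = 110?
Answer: 11/832 ≈ 0.013221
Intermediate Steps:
A(J) = 2*J*(10 + J) (A(J) = (10 + J)*(2*J) = 2*J*(10 + J))
I(S) = 10*S
d(111)/I(A(16)) = 110/((10*(2*16*(10 + 16)))) = 110/((10*(2*16*26))) = 110/((10*832)) = 110/8320 = 110*(1/8320) = 11/832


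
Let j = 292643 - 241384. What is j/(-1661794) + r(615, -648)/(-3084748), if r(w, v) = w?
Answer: -79571550521/2563107858956 ≈ -0.031045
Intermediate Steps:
j = 51259
j/(-1661794) + r(615, -648)/(-3084748) = 51259/(-1661794) + 615/(-3084748) = 51259*(-1/1661794) + 615*(-1/3084748) = -51259/1661794 - 615/3084748 = -79571550521/2563107858956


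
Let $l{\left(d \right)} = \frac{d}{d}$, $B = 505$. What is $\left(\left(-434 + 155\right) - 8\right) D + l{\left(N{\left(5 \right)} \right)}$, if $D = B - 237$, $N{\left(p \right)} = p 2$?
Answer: $-76915$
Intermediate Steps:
$N{\left(p \right)} = 2 p$
$D = 268$ ($D = 505 - 237 = 268$)
$l{\left(d \right)} = 1$
$\left(\left(-434 + 155\right) - 8\right) D + l{\left(N{\left(5 \right)} \right)} = \left(\left(-434 + 155\right) - 8\right) 268 + 1 = \left(-279 - 8\right) 268 + 1 = \left(-287\right) 268 + 1 = -76916 + 1 = -76915$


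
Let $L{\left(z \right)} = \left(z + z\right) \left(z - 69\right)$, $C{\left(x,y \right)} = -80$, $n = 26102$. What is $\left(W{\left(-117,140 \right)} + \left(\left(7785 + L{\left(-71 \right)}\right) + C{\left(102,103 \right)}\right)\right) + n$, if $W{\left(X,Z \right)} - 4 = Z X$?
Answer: $37311$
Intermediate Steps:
$W{\left(X,Z \right)} = 4 + X Z$ ($W{\left(X,Z \right)} = 4 + Z X = 4 + X Z$)
$L{\left(z \right)} = 2 z \left(-69 + z\right)$
$\left(W{\left(-117,140 \right)} + \left(\left(7785 + L{\left(-71 \right)}\right) + C{\left(102,103 \right)}\right)\right) + n = \left(\left(4 - 16380\right) - \left(-7705 + 142 \left(-69 - 71\right)\right)\right) + 26102 = \left(\left(4 - 16380\right) + \left(\left(7785 + 2 \left(-71\right) \left(-140\right)\right) - 80\right)\right) + 26102 = \left(-16376 + \left(\left(7785 + 19880\right) - 80\right)\right) + 26102 = \left(-16376 + \left(27665 - 80\right)\right) + 26102 = \left(-16376 + 27585\right) + 26102 = 11209 + 26102 = 37311$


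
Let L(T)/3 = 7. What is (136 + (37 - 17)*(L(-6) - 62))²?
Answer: 467856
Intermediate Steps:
L(T) = 21 (L(T) = 3*7 = 21)
(136 + (37 - 17)*(L(-6) - 62))² = (136 + (37 - 17)*(21 - 62))² = (136 + 20*(-41))² = (136 - 820)² = (-684)² = 467856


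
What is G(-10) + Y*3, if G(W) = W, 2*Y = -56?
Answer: -94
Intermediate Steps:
Y = -28 (Y = (1/2)*(-56) = -28)
G(-10) + Y*3 = -10 - 28*3 = -10 - 84 = -94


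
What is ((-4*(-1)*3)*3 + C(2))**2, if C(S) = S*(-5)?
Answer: 676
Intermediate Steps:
C(S) = -5*S
((-4*(-1)*3)*3 + C(2))**2 = ((-4*(-1)*3)*3 - 5*2)**2 = ((4*3)*3 - 10)**2 = (12*3 - 10)**2 = (36 - 10)**2 = 26**2 = 676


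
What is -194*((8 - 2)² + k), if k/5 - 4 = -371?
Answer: 349006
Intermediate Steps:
k = -1835 (k = 20 + 5*(-371) = 20 - 1855 = -1835)
-194*((8 - 2)² + k) = -194*((8 - 2)² - 1835) = -194*(6² - 1835) = -194*(36 - 1835) = -194*(-1799) = 349006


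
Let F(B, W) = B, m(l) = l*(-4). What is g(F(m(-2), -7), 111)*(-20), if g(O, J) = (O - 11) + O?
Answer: -100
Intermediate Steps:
m(l) = -4*l
g(O, J) = -11 + 2*O (g(O, J) = (-11 + O) + O = -11 + 2*O)
g(F(m(-2), -7), 111)*(-20) = (-11 + 2*(-4*(-2)))*(-20) = (-11 + 2*8)*(-20) = (-11 + 16)*(-20) = 5*(-20) = -100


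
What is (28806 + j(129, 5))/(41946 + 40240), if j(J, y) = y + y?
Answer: 14408/41093 ≈ 0.35062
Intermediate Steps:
j(J, y) = 2*y
(28806 + j(129, 5))/(41946 + 40240) = (28806 + 2*5)/(41946 + 40240) = (28806 + 10)/82186 = 28816*(1/82186) = 14408/41093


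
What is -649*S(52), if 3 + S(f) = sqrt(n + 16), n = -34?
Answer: 1947 - 1947*I*sqrt(2) ≈ 1947.0 - 2753.5*I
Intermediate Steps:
S(f) = -3 + 3*I*sqrt(2) (S(f) = -3 + sqrt(-34 + 16) = -3 + sqrt(-18) = -3 + 3*I*sqrt(2))
-649*S(52) = -649*(-3 + 3*I*sqrt(2)) = 1947 - 1947*I*sqrt(2)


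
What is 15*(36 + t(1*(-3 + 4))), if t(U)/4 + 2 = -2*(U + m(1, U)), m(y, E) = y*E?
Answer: 180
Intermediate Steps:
m(y, E) = E*y
t(U) = -8 - 16*U (t(U) = -8 + 4*(-2*(U + U*1)) = -8 + 4*(-2*(U + U)) = -8 + 4*(-4*U) = -8 - 16*U)
15*(36 + t(1*(-3 + 4))) = 15*(36 + (-8 - 16*(-3 + 4))) = 15*(36 + (-8 - 16)) = 15*(36 - 24) = 15*12 = 180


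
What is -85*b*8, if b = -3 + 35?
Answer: -21760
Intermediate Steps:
b = 32
-85*b*8 = -85*32*8 = -2720*8 = -21760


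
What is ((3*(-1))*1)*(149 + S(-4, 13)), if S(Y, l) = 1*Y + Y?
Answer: -423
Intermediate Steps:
S(Y, l) = 2*Y (S(Y, l) = Y + Y = 2*Y)
((3*(-1))*1)*(149 + S(-4, 13)) = ((3*(-1))*1)*(149 + 2*(-4)) = (-3*1)*(149 - 8) = -3*141 = -423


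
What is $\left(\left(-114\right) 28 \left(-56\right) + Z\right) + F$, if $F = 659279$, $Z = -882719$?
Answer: $-44688$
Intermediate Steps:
$\left(\left(-114\right) 28 \left(-56\right) + Z\right) + F = \left(\left(-114\right) 28 \left(-56\right) - 882719\right) + 659279 = \left(\left(-3192\right) \left(-56\right) - 882719\right) + 659279 = \left(178752 - 882719\right) + 659279 = -703967 + 659279 = -44688$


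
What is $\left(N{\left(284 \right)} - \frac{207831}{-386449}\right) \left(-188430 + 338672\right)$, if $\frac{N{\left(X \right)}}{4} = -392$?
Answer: $- \frac{91008220246642}{386449} \approx -2.355 \cdot 10^{8}$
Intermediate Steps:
$N{\left(X \right)} = -1568$ ($N{\left(X \right)} = 4 \left(-392\right) = -1568$)
$\left(N{\left(284 \right)} - \frac{207831}{-386449}\right) \left(-188430 + 338672\right) = \left(-1568 - \frac{207831}{-386449}\right) \left(-188430 + 338672\right) = \left(-1568 - - \frac{207831}{386449}\right) 150242 = \left(-1568 + \frac{207831}{386449}\right) 150242 = \left(- \frac{605744201}{386449}\right) 150242 = - \frac{91008220246642}{386449}$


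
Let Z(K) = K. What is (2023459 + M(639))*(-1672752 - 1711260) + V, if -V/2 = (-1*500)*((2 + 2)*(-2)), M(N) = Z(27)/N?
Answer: -486166087883104/71 ≈ -6.8474e+12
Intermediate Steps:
M(N) = 27/N
V = -8000 (V = -2*(-1*500)*(2 + 2)*(-2) = -(-1000)*4*(-2) = -(-1000)*(-8) = -2*4000 = -8000)
(2023459 + M(639))*(-1672752 - 1711260) + V = (2023459 + 27/639)*(-1672752 - 1711260) - 8000 = (2023459 + 27*(1/639))*(-3384012) - 8000 = (2023459 + 3/71)*(-3384012) - 8000 = (143665592/71)*(-3384012) - 8000 = -486166087315104/71 - 8000 = -486166087883104/71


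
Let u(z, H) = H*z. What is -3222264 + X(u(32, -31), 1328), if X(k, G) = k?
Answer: -3223256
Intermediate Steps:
-3222264 + X(u(32, -31), 1328) = -3222264 - 31*32 = -3222264 - 992 = -3223256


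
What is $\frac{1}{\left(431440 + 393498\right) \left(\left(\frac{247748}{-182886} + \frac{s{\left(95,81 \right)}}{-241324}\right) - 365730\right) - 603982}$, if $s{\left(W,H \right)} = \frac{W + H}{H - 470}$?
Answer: $- \frac{2146053729237}{647477922157368270954926} \approx -3.3145 \cdot 10^{-12}$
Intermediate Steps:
$s{\left(W,H \right)} = \frac{H + W}{-470 + H}$
$\frac{1}{\left(431440 + 393498\right) \left(\left(\frac{247748}{-182886} + \frac{s{\left(95,81 \right)}}{-241324}\right) - 365730\right) - 603982} = \frac{1}{\left(431440 + 393498\right) \left(\left(\frac{247748}{-182886} + \frac{\frac{1}{-470 + 81} \left(81 + 95\right)}{-241324}\right) - 365730\right) - 603982} = \frac{1}{824938 \left(\left(247748 \left(- \frac{1}{182886}\right) + \frac{1}{-389} \cdot 176 \left(- \frac{1}{241324}\right)\right) - 365730\right) - 603982} = \frac{1}{824938 \left(\left(- \frac{123874}{91443} + \left(- \frac{1}{389}\right) 176 \left(- \frac{1}{241324}\right)\right) - 365730\right) - 603982} = \frac{1}{824938 \left(\left(- \frac{123874}{91443} - - \frac{44}{23468759}\right) - 365730\right) - 603982} = \frac{1}{824938 \left(\left(- \frac{123874}{91443} + \frac{44}{23468759}\right) - 365730\right) - 603982} = \frac{1}{824938 \left(- \frac{2907165028874}{2146053729237} - 365730\right) - 603982} = \frac{1}{824938 \left(- \frac{784879137558876884}{2146053729237}\right) - 603982} = \frac{1}{- \frac{647476625979544778933192}{2146053729237} - 603982} = \frac{1}{- \frac{647477922157368270954926}{2146053729237}} = - \frac{2146053729237}{647477922157368270954926}$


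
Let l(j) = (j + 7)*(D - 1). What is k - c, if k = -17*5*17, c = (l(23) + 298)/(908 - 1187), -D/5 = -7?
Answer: -401837/279 ≈ -1440.3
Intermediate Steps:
D = 35 (D = -5*(-7) = 35)
l(j) = 238 + 34*j (l(j) = (j + 7)*(35 - 1) = (7 + j)*34 = 238 + 34*j)
c = -1318/279 (c = ((238 + 34*23) + 298)/(908 - 1187) = ((238 + 782) + 298)/(-279) = (1020 + 298)*(-1/279) = 1318*(-1/279) = -1318/279 ≈ -4.7240)
k = -1445 (k = -85*17 = -1445)
k - c = -1445 - 1*(-1318/279) = -1445 + 1318/279 = -401837/279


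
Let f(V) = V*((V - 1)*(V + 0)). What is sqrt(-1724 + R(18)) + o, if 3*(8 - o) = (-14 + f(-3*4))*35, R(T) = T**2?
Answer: 66034/3 + 10*I*sqrt(14) ≈ 22011.0 + 37.417*I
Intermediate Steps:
f(V) = V**2*(-1 + V) (f(V) = V*((-1 + V)*V) = V*(V*(-1 + V)) = V**2*(-1 + V))
o = 66034/3 (o = 8 - (-14 + (-3*4)**2*(-1 - 3*4))*35/3 = 8 - (-14 + (-12)**2*(-1 - 12))*35/3 = 8 - (-14 + 144*(-13))*35/3 = 8 - (-14 - 1872)*35/3 = 8 - (-1886)*35/3 = 8 - 1/3*(-66010) = 8 + 66010/3 = 66034/3 ≈ 22011.)
sqrt(-1724 + R(18)) + o = sqrt(-1724 + 18**2) + 66034/3 = sqrt(-1724 + 324) + 66034/3 = sqrt(-1400) + 66034/3 = 10*I*sqrt(14) + 66034/3 = 66034/3 + 10*I*sqrt(14)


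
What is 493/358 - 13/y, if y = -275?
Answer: 140229/98450 ≈ 1.4244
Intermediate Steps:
493/358 - 13/y = 493/358 - 13/(-275) = 493*(1/358) - 13*(-1/275) = 493/358 + 13/275 = 140229/98450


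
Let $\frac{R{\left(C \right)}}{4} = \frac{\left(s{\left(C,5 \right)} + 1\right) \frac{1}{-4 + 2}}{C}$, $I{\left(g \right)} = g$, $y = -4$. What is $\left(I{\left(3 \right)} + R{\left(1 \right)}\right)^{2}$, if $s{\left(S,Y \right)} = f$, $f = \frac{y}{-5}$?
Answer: $\frac{9}{25} \approx 0.36$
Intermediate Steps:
$f = \frac{4}{5}$ ($f = - \frac{4}{-5} = \left(-4\right) \left(- \frac{1}{5}\right) = \frac{4}{5} \approx 0.8$)
$s{\left(S,Y \right)} = \frac{4}{5}$
$R{\left(C \right)} = - \frac{18}{5 C}$ ($R{\left(C \right)} = 4 \frac{\left(\frac{4}{5} + 1\right) \frac{1}{-4 + 2}}{C} = 4 \frac{\frac{9}{5} \frac{1}{-2}}{C} = 4 \frac{\frac{9}{5} \left(- \frac{1}{2}\right)}{C} = 4 \left(- \frac{9}{10 C}\right) = - \frac{18}{5 C}$)
$\left(I{\left(3 \right)} + R{\left(1 \right)}\right)^{2} = \left(3 - \frac{18}{5 \cdot 1}\right)^{2} = \left(3 - \frac{18}{5}\right)^{2} = \left(- \frac{3}{5}\right)^{2} = \frac{9}{25}$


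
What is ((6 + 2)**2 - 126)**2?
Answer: 3844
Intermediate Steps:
((6 + 2)**2 - 126)**2 = (8**2 - 126)**2 = (64 - 126)**2 = (-62)**2 = 3844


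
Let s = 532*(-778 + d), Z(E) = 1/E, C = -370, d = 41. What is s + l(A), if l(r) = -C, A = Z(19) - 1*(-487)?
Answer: -391714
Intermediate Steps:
A = 9254/19 (A = 1/19 - 1*(-487) = 1/19 + 487 = 9254/19 ≈ 487.05)
s = -392084 (s = 532*(-778 + 41) = 532*(-737) = -392084)
l(r) = 370 (l(r) = -1*(-370) = 370)
s + l(A) = -392084 + 370 = -391714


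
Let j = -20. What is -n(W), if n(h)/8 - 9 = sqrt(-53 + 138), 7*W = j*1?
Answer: -72 - 8*sqrt(85) ≈ -145.76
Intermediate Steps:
W = -20/7 (W = (-20*1)/7 = (1/7)*(-20) = -20/7 ≈ -2.8571)
n(h) = 72 + 8*sqrt(85) (n(h) = 72 + 8*sqrt(-53 + 138) = 72 + 8*sqrt(85))
-n(W) = -(72 + 8*sqrt(85)) = -72 - 8*sqrt(85)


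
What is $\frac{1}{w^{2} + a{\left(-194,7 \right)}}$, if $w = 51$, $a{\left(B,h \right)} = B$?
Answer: $\frac{1}{2407} \approx 0.00041546$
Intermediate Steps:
$\frac{1}{w^{2} + a{\left(-194,7 \right)}} = \frac{1}{51^{2} - 194} = \frac{1}{2601 - 194} = \frac{1}{2407}$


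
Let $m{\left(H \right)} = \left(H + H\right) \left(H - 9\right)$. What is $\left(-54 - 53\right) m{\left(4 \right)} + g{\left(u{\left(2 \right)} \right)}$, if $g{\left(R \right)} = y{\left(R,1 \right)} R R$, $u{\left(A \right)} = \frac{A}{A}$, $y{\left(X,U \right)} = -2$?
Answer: $4278$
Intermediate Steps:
$u{\left(A \right)} = 1$
$g{\left(R \right)} = - 2 R^{2}$ ($g{\left(R \right)} = - 2 R R = - 2 R^{2}$)
$m{\left(H \right)} = 2 H \left(-9 + H\right)$
$\left(-54 - 53\right) m{\left(4 \right)} + g{\left(u{\left(2 \right)} \right)} = \left(-54 - 53\right) 2 \cdot 4 \left(-9 + 4\right) - 2 \cdot 1^{2} = - 107 \cdot 2 \cdot 4 \left(-5\right) - 2 = \left(-107\right) \left(-40\right) - 2 = 4280 - 2 = 4278$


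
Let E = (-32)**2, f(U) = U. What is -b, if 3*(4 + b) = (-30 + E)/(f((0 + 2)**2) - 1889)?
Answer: 23614/5655 ≈ 4.1758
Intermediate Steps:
E = 1024
b = -23614/5655 (b = -4 + ((-30 + 1024)/((0 + 2)**2 - 1889))/3 = -4 + (994/(2**2 - 1889))/3 = -4 + (994/(4 - 1889))/3 = -4 + (994/(-1885))/3 = -4 + (994*(-1/1885))/3 = -4 + (1/3)*(-994/1885) = -4 - 994/5655 = -23614/5655 ≈ -4.1758)
-b = -1*(-23614/5655) = 23614/5655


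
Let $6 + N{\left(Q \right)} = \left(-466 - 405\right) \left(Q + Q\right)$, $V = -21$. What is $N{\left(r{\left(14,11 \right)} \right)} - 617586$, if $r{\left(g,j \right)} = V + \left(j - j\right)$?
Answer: $-581010$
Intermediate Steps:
$r{\left(g,j \right)} = -21$ ($r{\left(g,j \right)} = -21 + \left(j - j\right) = -21 + 0 = -21$)
$N{\left(Q \right)} = -6 - 1742 Q$ ($N{\left(Q \right)} = -6 + \left(-466 - 405\right) \left(Q + Q\right) = -6 - 871 \cdot 2 Q = -6 - 1742 Q$)
$N{\left(r{\left(14,11 \right)} \right)} - 617586 = \left(-6 - -36582\right) - 617586 = \left(-6 + 36582\right) - 617586 = 36576 - 617586 = -581010$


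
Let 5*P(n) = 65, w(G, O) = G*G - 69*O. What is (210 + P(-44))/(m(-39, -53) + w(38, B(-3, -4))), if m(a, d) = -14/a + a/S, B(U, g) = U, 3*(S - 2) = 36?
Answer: 121758/900121 ≈ 0.13527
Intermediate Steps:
S = 14 (S = 2 + (⅓)*36 = 2 + 12 = 14)
w(G, O) = G² - 69*O
m(a, d) = -14/a + a/14
P(n) = 13 (P(n) = (⅕)*65 = 13)
(210 + P(-44))/(m(-39, -53) + w(38, B(-3, -4))) = (210 + 13)/((-14/(-39) + (1/14)*(-39)) + (38² - 69*(-3))) = 223/((-14*(-1/39) - 39/14) + (1444 + 207)) = 223/((14/39 - 39/14) + 1651) = 223/(-1325/546 + 1651) = 223/(900121/546) = 223*(546/900121) = 121758/900121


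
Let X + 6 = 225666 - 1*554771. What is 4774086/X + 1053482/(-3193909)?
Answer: -15594708756676/1051150584899 ≈ -14.836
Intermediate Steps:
X = -329111 (X = -6 + (225666 - 1*554771) = -6 + (225666 - 554771) = -6 - 329105 = -329111)
4774086/X + 1053482/(-3193909) = 4774086/(-329111) + 1053482/(-3193909) = 4774086*(-1/329111) + 1053482*(-1/3193909) = -4774086/329111 - 1053482/3193909 = -15594708756676/1051150584899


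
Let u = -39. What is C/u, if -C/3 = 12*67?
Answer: 804/13 ≈ 61.846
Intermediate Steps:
C = -2412 (C = -36*67 = -3*804 = -2412)
C/u = -2412/(-39) = -1/39*(-2412) = 804/13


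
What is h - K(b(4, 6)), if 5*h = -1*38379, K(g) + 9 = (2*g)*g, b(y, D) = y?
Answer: -38494/5 ≈ -7698.8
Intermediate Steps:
K(g) = -9 + 2*g**2 (K(g) = -9 + (2*g)*g = -9 + 2*g**2)
h = -38379/5 (h = (-1*38379)/5 = (1/5)*(-38379) = -38379/5 ≈ -7675.8)
h - K(b(4, 6)) = -38379/5 - (-9 + 2*4**2) = -38379/5 - (-9 + 2*16) = -38379/5 - (-9 + 32) = -38379/5 - 1*23 = -38379/5 - 23 = -38494/5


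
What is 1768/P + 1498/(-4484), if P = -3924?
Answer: -1725733/2199402 ≈ -0.78464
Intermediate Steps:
1768/P + 1498/(-4484) = 1768/(-3924) + 1498/(-4484) = 1768*(-1/3924) + 1498*(-1/4484) = -442/981 - 749/2242 = -1725733/2199402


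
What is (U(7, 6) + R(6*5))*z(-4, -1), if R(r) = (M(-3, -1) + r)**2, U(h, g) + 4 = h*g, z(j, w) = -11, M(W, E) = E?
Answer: -9669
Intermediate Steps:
U(h, g) = -4 + g*h (U(h, g) = -4 + h*g = -4 + g*h)
R(r) = (-1 + r)**2
(U(7, 6) + R(6*5))*z(-4, -1) = ((-4 + 6*7) + (-1 + 6*5)**2)*(-11) = ((-4 + 42) + (-1 + 30)**2)*(-11) = (38 + 29**2)*(-11) = (38 + 841)*(-11) = 879*(-11) = -9669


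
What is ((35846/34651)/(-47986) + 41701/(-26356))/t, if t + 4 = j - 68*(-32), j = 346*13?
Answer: -137035217127/577677081854120 ≈ -0.00023722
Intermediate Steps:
j = 4498
t = 6670 (t = -4 + (4498 - 68*(-32)) = -4 + (4498 + 2176) = -4 + 6674 = 6670)
((35846/34651)/(-47986) + 41701/(-26356))/t = ((35846/34651)/(-47986) + 41701/(-26356))/6670 = ((35846*(1/34651))*(-1/47986) + 41701*(-1/26356))*(1/6670) = ((35846/34651)*(-1/47986) - 3791/2396)*(1/6670) = (-17923/831381443 - 3791/2396)*(1/6670) = -3151809993921/1991989937428*1/6670 = -137035217127/577677081854120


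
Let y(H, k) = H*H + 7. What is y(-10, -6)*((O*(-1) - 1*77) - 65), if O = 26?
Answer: -17976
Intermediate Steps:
y(H, k) = 7 + H² (y(H, k) = H² + 7 = 7 + H²)
y(-10, -6)*((O*(-1) - 1*77) - 65) = (7 + (-10)²)*((26*(-1) - 1*77) - 65) = (7 + 100)*((-26 - 77) - 65) = 107*(-103 - 65) = 107*(-168) = -17976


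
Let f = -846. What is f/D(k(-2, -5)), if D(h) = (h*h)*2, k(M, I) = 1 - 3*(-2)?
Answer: -423/49 ≈ -8.6327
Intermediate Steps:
k(M, I) = 7 (k(M, I) = 1 + 6 = 7)
D(h) = 2*h**2 (D(h) = h**2*2 = 2*h**2)
f/D(k(-2, -5)) = -846/(2*7**2) = -846/(2*49) = -846/98 = -846*1/98 = -423/49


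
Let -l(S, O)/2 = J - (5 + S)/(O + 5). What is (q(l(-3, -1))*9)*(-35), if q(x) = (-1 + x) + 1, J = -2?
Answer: -1575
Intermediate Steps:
l(S, O) = 4 + 2*(5 + S)/(5 + O) (l(S, O) = -2*(-2 - (5 + S)/(O + 5)) = -2*(-2 - (5 + S)/(5 + O)) = 4 + 2*(5 + S)/(5 + O))
q(x) = x
(q(l(-3, -1))*9)*(-35) = ((2*(15 - 3 + 2*(-1))/(5 - 1))*9)*(-35) = ((2*(15 - 3 - 2)/4)*9)*(-35) = ((2*(1/4)*10)*9)*(-35) = (5*9)*(-35) = 45*(-35) = -1575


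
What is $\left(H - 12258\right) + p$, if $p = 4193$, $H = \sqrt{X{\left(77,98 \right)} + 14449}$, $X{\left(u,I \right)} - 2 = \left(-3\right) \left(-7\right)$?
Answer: $-8065 + 6 \sqrt{402} \approx -7944.7$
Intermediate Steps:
$X{\left(u,I \right)} = 23$ ($X{\left(u,I \right)} = 2 - -21 = 2 + 21 = 23$)
$H = 6 \sqrt{402}$ ($H = \sqrt{23 + 14449} = \sqrt{14472} = 6 \sqrt{402} \approx 120.3$)
$\left(H - 12258\right) + p = \left(6 \sqrt{402} - 12258\right) + 4193 = \left(-12258 + 6 \sqrt{402}\right) + 4193 = -8065 + 6 \sqrt{402}$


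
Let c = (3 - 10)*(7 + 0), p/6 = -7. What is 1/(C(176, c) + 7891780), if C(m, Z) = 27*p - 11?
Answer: 1/7890635 ≈ 1.2673e-7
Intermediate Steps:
p = -42 (p = 6*(-7) = -42)
c = -49 (c = -7*7 = -49)
C(m, Z) = -1145 (C(m, Z) = 27*(-42) - 11 = -1134 - 11 = -1145)
1/(C(176, c) + 7891780) = 1/(-1145 + 7891780) = 1/7890635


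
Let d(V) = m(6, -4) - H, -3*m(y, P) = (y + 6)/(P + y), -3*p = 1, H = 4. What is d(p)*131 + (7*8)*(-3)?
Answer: -954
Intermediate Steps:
p = -⅓ (p = -⅓*1 = -⅓ ≈ -0.33333)
m(y, P) = -(6 + y)/(3*(P + y)) (m(y, P) = -(y + 6)/(3*(P + y)) = -(6 + y)/(3*(P + y)))
d(V) = -6 (d(V) = (-2 - ⅓*6)/(-4 + 6) - 1*4 = (-2 - 2)/2 - 4 = (½)*(-4) - 4 = -2 - 4 = -6)
d(p)*131 + (7*8)*(-3) = -6*131 + (7*8)*(-3) = -786 + 56*(-3) = -786 - 168 = -954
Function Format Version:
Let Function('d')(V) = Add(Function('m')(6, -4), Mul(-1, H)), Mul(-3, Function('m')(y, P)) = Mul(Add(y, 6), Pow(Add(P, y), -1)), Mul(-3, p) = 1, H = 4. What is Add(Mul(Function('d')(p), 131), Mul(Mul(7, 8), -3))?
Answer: -954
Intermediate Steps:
p = Rational(-1, 3) (p = Mul(Rational(-1, 3), 1) = Rational(-1, 3) ≈ -0.33333)
Function('m')(y, P) = Mul(Rational(-1, 3), Pow(Add(P, y), -1), Add(6, y)) (Function('m')(y, P) = Mul(Rational(-1, 3), Mul(Add(y, 6), Pow(Add(P, y), -1))) = Mul(Rational(-1, 3), Mul(Add(6, y), Pow(Add(P, y), -1))) = Mul(Rational(-1, 3), Mul(Pow(Add(P, y), -1), Add(6, y))) = Mul(Rational(-1, 3), Pow(Add(P, y), -1), Add(6, y)))
Function('d')(V) = -6 (Function('d')(V) = Add(Mul(Pow(Add(-4, 6), -1), Add(-2, Mul(Rational(-1, 3), 6))), Mul(-1, 4)) = Add(Mul(Pow(2, -1), Add(-2, -2)), -4) = Add(Mul(Rational(1, 2), -4), -4) = Add(-2, -4) = -6)
Add(Mul(Function('d')(p), 131), Mul(Mul(7, 8), -3)) = Add(Mul(-6, 131), Mul(Mul(7, 8), -3)) = Add(-786, Mul(56, -3)) = Add(-786, -168) = -954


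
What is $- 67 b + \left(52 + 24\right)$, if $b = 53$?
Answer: $-3475$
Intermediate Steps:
$- 67 b + \left(52 + 24\right) = \left(-67\right) 53 + \left(52 + 24\right) = -3551 + 76 = -3475$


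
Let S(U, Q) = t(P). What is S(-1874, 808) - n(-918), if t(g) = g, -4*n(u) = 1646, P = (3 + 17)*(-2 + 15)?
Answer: 1343/2 ≈ 671.50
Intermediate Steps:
P = 260 (P = 20*13 = 260)
n(u) = -823/2 (n(u) = -¼*1646 = -823/2)
S(U, Q) = 260
S(-1874, 808) - n(-918) = 260 - 1*(-823/2) = 260 + 823/2 = 1343/2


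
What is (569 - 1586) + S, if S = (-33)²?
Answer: 72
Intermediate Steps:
S = 1089
(569 - 1586) + S = (569 - 1586) + 1089 = -1017 + 1089 = 72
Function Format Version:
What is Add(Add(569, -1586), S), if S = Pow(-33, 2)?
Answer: 72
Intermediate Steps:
S = 1089
Add(Add(569, -1586), S) = Add(Add(569, -1586), 1089) = Add(-1017, 1089) = 72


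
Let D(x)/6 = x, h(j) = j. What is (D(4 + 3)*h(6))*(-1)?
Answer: -252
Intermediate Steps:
D(x) = 6*x
(D(4 + 3)*h(6))*(-1) = ((6*(4 + 3))*6)*(-1) = ((6*7)*6)*(-1) = (42*6)*(-1) = 252*(-1) = -252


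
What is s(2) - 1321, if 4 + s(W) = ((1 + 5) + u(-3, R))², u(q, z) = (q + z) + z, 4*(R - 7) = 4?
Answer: -964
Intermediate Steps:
R = 8 (R = 7 + (¼)*4 = 7 + 1 = 8)
u(q, z) = q + 2*z
s(W) = 357 (s(W) = -4 + ((1 + 5) + (-3 + 2*8))² = -4 + (6 + (-3 + 16))² = -4 + (6 + 13)² = -4 + 19² = -4 + 361 = 357)
s(2) - 1321 = 357 - 1321 = -964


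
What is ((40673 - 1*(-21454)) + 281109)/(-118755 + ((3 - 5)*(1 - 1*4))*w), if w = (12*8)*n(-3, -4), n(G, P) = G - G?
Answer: -114412/39585 ≈ -2.8903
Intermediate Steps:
n(G, P) = 0
w = 0 (w = (12*8)*0 = 96*0 = 0)
((40673 - 1*(-21454)) + 281109)/(-118755 + ((3 - 5)*(1 - 1*4))*w) = ((40673 - 1*(-21454)) + 281109)/(-118755 + ((3 - 5)*(1 - 1*4))*0) = ((40673 + 21454) + 281109)/(-118755 - 2*(1 - 4)*0) = (62127 + 281109)/(-118755 - 2*(-3)*0) = 343236/(-118755 + 6*0) = 343236/(-118755 + 0) = 343236/(-118755) = 343236*(-1/118755) = -114412/39585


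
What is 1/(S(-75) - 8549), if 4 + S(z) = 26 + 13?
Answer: -1/8514 ≈ -0.00011745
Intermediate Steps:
S(z) = 35 (S(z) = -4 + (26 + 13) = -4 + 39 = 35)
1/(S(-75) - 8549) = 1/(35 - 8549) = 1/(-8514) = -1/8514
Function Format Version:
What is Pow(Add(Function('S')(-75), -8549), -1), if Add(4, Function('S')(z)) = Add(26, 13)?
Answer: Rational(-1, 8514) ≈ -0.00011745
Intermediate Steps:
Function('S')(z) = 35 (Function('S')(z) = Add(-4, Add(26, 13)) = Add(-4, 39) = 35)
Pow(Add(Function('S')(-75), -8549), -1) = Pow(Add(35, -8549), -1) = Pow(-8514, -1) = Rational(-1, 8514)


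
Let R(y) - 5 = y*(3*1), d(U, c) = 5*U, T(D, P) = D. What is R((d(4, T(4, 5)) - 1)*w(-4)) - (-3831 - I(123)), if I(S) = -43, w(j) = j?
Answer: 3565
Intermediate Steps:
R(y) = 5 + 3*y (R(y) = 5 + y*(3*1) = 5 + y*3 = 5 + 3*y)
R((d(4, T(4, 5)) - 1)*w(-4)) - (-3831 - I(123)) = (5 + 3*((5*4 - 1)*(-4))) - (-3831 - 1*(-43)) = (5 + 3*((20 - 1)*(-4))) - (-3831 + 43) = (5 + 3*(19*(-4))) - 1*(-3788) = (5 + 3*(-76)) + 3788 = (5 - 228) + 3788 = -223 + 3788 = 3565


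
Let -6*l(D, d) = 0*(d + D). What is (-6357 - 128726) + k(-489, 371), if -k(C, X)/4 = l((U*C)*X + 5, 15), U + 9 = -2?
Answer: -135083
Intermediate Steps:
U = -11 (U = -9 - 2 = -11)
l(D, d) = 0 (l(D, d) = -0*(d + D) = -0*(D + d) = -1/6*0 = 0)
k(C, X) = 0 (k(C, X) = -4*0 = 0)
(-6357 - 128726) + k(-489, 371) = (-6357 - 128726) + 0 = -135083 + 0 = -135083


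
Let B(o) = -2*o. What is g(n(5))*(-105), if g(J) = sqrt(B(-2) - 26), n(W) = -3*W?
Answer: -105*I*sqrt(22) ≈ -492.49*I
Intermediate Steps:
g(J) = I*sqrt(22) (g(J) = sqrt(-2*(-2) - 26) = sqrt(4 - 26) = sqrt(-22) = I*sqrt(22))
g(n(5))*(-105) = (I*sqrt(22))*(-105) = -105*I*sqrt(22)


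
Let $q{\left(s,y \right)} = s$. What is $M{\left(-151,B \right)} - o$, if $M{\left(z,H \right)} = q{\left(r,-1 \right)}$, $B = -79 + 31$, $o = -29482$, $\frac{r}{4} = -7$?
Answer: $29454$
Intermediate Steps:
$r = -28$ ($r = 4 \left(-7\right) = -28$)
$B = -48$
$M{\left(z,H \right)} = -28$
$M{\left(-151,B \right)} - o = -28 - -29482 = -28 + 29482 = 29454$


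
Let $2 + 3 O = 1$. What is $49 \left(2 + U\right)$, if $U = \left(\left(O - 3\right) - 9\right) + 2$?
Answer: $- \frac{1225}{3} \approx -408.33$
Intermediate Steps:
$O = - \frac{1}{3}$ ($O = - \frac{2}{3} + \frac{1}{3} \cdot 1 = - \frac{2}{3} + \frac{1}{3} = - \frac{1}{3} \approx -0.33333$)
$U = - \frac{31}{3}$ ($U = \left(\left(- \frac{1}{3} - 3\right) - 9\right) + 2 = \left(- \frac{10}{3} - 9\right) + 2 = - \frac{37}{3} + 2 = - \frac{31}{3} \approx -10.333$)
$49 \left(2 + U\right) = 49 \left(2 - \frac{31}{3}\right) = 49 \left(- \frac{25}{3}\right) = - \frac{1225}{3}$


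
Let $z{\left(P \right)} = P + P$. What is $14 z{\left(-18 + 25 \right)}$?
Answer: $196$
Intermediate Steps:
$z{\left(P \right)} = 2 P$
$14 z{\left(-18 + 25 \right)} = 14 \cdot 2 \left(-18 + 25\right) = 14 \cdot 2 \cdot 7 = 14 \cdot 14 = 196$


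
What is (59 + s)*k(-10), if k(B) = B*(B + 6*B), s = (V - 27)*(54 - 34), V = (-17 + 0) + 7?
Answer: -476700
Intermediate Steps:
V = -10 (V = -17 + 7 = -10)
s = -740 (s = (-10 - 27)*(54 - 34) = -37*20 = -740)
k(B) = 7*B² (k(B) = B*(7*B) = 7*B²)
(59 + s)*k(-10) = (59 - 740)*(7*(-10)²) = -4767*100 = -681*700 = -476700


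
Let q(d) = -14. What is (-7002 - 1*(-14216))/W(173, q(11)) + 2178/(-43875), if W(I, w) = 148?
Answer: 17566217/360750 ≈ 48.694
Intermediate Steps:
(-7002 - 1*(-14216))/W(173, q(11)) + 2178/(-43875) = (-7002 - 1*(-14216))/148 + 2178/(-43875) = (-7002 + 14216)*(1/148) + 2178*(-1/43875) = 7214*(1/148) - 242/4875 = 3607/74 - 242/4875 = 17566217/360750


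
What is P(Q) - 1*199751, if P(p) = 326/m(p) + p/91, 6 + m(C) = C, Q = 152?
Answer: -1326919964/6643 ≈ -1.9975e+5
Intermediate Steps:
m(C) = -6 + C
P(p) = 326/(-6 + p) + p/91
P(Q) - 1*199751 = (29666 + 152*(-6 + 152))/(91*(-6 + 152)) - 1*199751 = (1/91)*(29666 + 152*146)/146 - 199751 = (1/91)*(1/146)*(29666 + 22192) - 199751 = (1/91)*(1/146)*51858 - 199751 = 25929/6643 - 199751 = -1326919964/6643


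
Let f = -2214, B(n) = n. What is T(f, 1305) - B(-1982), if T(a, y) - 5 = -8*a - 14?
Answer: 19685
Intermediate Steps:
T(a, y) = -9 - 8*a (T(a, y) = 5 + (-8*a - 14) = 5 + (-14 - 8*a) = -9 - 8*a)
T(f, 1305) - B(-1982) = (-9 - 8*(-2214)) - 1*(-1982) = (-9 + 17712) + 1982 = 17703 + 1982 = 19685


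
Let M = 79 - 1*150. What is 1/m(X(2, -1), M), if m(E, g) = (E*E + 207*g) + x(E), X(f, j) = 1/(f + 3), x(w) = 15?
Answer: -25/367049 ≈ -6.8111e-5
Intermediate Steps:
M = -71 (M = 79 - 150 = -71)
X(f, j) = 1/(3 + f)
m(E, g) = 15 + E**2 + 207*g (m(E, g) = (E*E + 207*g) + 15 = (E**2 + 207*g) + 15 = 15 + E**2 + 207*g)
1/m(X(2, -1), M) = 1/(15 + (1/(3 + 2))**2 + 207*(-71)) = 1/(15 + (1/5)**2 - 14697) = 1/(15 + 1/25 - 14697) = 1/(-367049/25) = -25/367049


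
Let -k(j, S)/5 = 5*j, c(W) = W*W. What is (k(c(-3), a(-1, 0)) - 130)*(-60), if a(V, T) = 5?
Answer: 21300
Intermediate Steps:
c(W) = W²
k(j, S) = -25*j
(k(c(-3), a(-1, 0)) - 130)*(-60) = (-25*(-3)² - 130)*(-60) = (-25*9 - 130)*(-60) = (-225 - 130)*(-60) = -355*(-60) = 21300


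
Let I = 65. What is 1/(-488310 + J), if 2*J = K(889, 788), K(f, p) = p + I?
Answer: -2/975767 ≈ -2.0497e-6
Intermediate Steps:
K(f, p) = 65 + p (K(f, p) = p + 65 = 65 + p)
J = 853/2 (J = (65 + 788)/2 = (1/2)*853 = 853/2 ≈ 426.50)
1/(-488310 + J) = 1/(-488310 + 853/2) = 1/(-975767/2) = -2/975767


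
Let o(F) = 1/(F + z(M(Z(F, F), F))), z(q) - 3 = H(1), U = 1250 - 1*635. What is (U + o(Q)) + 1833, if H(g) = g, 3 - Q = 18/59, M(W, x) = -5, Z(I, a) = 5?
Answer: 967019/395 ≈ 2448.1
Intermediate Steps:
U = 615 (U = 1250 - 635 = 615)
Q = 159/59 (Q = 3 - 18/59 = 159/59 ≈ 2.6949)
z(q) = 4 (z(q) = 3 + 1 = 4)
o(F) = 1/(4 + F) (o(F) = 1/(F + 4) = 1/(4 + F))
(U + o(Q)) + 1833 = (615 + 1/(4 + 159/59)) + 1833 = (615 + 1/(395/59)) + 1833 = (615 + 59/395) + 1833 = 242984/395 + 1833 = 967019/395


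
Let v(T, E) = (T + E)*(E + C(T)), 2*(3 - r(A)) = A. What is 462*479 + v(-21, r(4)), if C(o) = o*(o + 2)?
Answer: 213298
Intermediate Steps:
r(A) = 3 - A/2
C(o) = o*(2 + o)
v(T, E) = (E + T)*(E + T*(2 + T)) (v(T, E) = (T + E)*(E + T*(2 + T)) = (E + T)*(E + T*(2 + T)))
462*479 + v(-21, r(4)) = 462*479 + ((3 - ½*4)² + (3 - ½*4)*(-21) + (-21)²*(2 - 21) + (3 - ½*4)*(-21)*(2 - 21)) = 221298 + ((3 - 2)² + (3 - 2)*(-21) + 441*(-19) + (3 - 2)*(-21)*(-19)) = 221298 + (1² + 1*(-21) - 8379 + 1*(-21)*(-19)) = 221298 + (1 - 21 - 8379 + 399) = 221298 - 8000 = 213298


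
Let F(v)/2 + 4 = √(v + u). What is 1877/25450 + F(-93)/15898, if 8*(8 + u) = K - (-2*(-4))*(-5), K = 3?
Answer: 14818473/202302050 + 3*I*√170/31796 ≈ 0.073249 + 0.0012302*I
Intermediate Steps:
u = -21/8 (u = -8 + (3 - (-2*(-4))*(-5))/8 = -8 + (3 - 8*(-5))/8 = -8 + (3 - 1*(-40))/8 = -8 + (3 + 40)/8 = -8 + (⅛)*43 = -8 + 43/8 = -21/8 ≈ -2.6250)
F(v) = -8 + 2*√(-21/8 + v) (F(v) = -8 + 2*√(v - 21/8) = -8 + 2*√(-21/8 + v))
1877/25450 + F(-93)/15898 = 1877/25450 + (-8 + √(-42 + 16*(-93))/2)/15898 = 1877*(1/25450) + (-8 + √(-42 - 1488)/2)*(1/15898) = 1877/25450 + (-8 + √(-1530)/2)*(1/15898) = 1877/25450 + (-8 + (3*I*√170)/2)*(1/15898) = 1877/25450 + (-8 + 3*I*√170/2)*(1/15898) = 1877/25450 + (-4/7949 + 3*I*√170/31796) = 14818473/202302050 + 3*I*√170/31796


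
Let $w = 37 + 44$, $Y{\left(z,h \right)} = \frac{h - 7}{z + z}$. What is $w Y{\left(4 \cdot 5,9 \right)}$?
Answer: $\frac{81}{20} \approx 4.05$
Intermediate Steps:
$Y{\left(z,h \right)} = \frac{-7 + h}{2 z}$
$w = 81$
$w Y{\left(4 \cdot 5,9 \right)} = 81 \frac{-7 + 9}{2 \cdot 4 \cdot 5} = 81 \cdot \frac{1}{2} \cdot \frac{1}{20} \cdot 2 = 81 \cdot \frac{1}{20} = \frac{81}{20}$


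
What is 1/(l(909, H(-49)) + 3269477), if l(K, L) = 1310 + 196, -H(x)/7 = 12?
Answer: 1/3270983 ≈ 3.0572e-7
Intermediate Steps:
H(x) = -84 (H(x) = -7*12 = -84)
l(K, L) = 1506
1/(l(909, H(-49)) + 3269477) = 1/(1506 + 3269477) = 1/3270983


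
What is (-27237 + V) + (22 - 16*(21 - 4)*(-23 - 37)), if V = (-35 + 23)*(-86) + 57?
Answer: -9806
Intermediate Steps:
V = 1089 (V = -12*(-86) + 57 = 1032 + 57 = 1089)
(-27237 + V) + (22 - 16*(21 - 4)*(-23 - 37)) = (-27237 + 1089) + (22 - 16*(21 - 4)*(-23 - 37)) = -26148 + (22 - 272*(-60)) = -26148 + (22 - 16*(-1020)) = -26148 + (22 + 16320) = -26148 + 16342 = -9806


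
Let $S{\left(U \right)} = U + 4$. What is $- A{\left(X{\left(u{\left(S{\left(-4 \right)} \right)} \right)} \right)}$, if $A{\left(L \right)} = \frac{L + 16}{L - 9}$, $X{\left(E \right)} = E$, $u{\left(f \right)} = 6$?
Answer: $\frac{22}{3} \approx 7.3333$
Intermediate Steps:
$S{\left(U \right)} = 4 + U$
$A{\left(L \right)} = \frac{16 + L}{-9 + L}$
$- A{\left(X{\left(u{\left(S{\left(-4 \right)} \right)} \right)} \right)} = - \frac{16 + 6}{-9 + 6} = - \frac{22}{-3} = - \frac{\left(-1\right) 22}{3} = \left(-1\right) \left(- \frac{22}{3}\right) = \frac{22}{3}$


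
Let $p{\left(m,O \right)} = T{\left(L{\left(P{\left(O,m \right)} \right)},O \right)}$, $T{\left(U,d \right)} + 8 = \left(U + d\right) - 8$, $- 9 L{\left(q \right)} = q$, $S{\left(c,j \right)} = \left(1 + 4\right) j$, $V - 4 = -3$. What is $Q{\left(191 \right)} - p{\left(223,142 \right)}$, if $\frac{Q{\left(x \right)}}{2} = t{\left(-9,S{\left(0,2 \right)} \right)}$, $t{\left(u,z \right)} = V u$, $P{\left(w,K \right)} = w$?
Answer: $- \frac{1154}{9} \approx -128.22$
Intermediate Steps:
$V = 1$ ($V = 4 - 3 = 1$)
$S{\left(c,j \right)} = 5 j$
$L{\left(q \right)} = - \frac{q}{9}$
$T{\left(U,d \right)} = -16 + U + d$ ($T{\left(U,d \right)} = -8 - \left(8 - U - d\right) = -8 + \left(-8 + U + d\right) = -16 + U + d$)
$p{\left(m,O \right)} = -16 + \frac{8 O}{9}$ ($p{\left(m,O \right)} = -16 - \frac{O}{9} + O = -16 + \frac{8 O}{9}$)
$t{\left(u,z \right)} = u$ ($t{\left(u,z \right)} = 1 u = u$)
$Q{\left(x \right)} = -18$ ($Q{\left(x \right)} = 2 \left(-9\right) = -18$)
$Q{\left(191 \right)} - p{\left(223,142 \right)} = -18 - \left(-16 + \frac{8}{9} \cdot 142\right) = -18 - \left(-16 + \frac{1136}{9}\right) = -18 - \frac{992}{9} = - \frac{1154}{9}$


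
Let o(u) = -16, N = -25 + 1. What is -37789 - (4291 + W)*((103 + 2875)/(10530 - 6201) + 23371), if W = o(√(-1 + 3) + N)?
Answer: -48076794084/481 ≈ -9.9952e+7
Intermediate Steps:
N = -24
W = -16
-37789 - (4291 + W)*((103 + 2875)/(10530 - 6201) + 23371) = -37789 - (4291 - 16)*((103 + 2875)/(10530 - 6201) + 23371) = -37789 - 4275*(2978/4329 + 23371) = -37789 - 4275*101176037/4329 = -37789 - 1*48058617575/481 = -37789 - 48058617575/481 = -48076794084/481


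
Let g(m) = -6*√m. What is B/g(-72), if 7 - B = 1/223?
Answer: 65*I*√2/669 ≈ 0.1374*I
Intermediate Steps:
B = 1560/223 (B = 7 - 1/223 = 1560/223 ≈ 6.9955)
B/g(-72) = 1560/(223*((-36*I*√2))) = 1560*(I*√2/72)/223 = 65*I*√2/669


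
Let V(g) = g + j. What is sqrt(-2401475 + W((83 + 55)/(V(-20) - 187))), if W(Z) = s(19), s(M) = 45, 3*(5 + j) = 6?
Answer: I*sqrt(2401430) ≈ 1549.7*I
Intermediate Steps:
j = -3 (j = -5 + (1/3)*6 = -5 + 2 = -3)
V(g) = -3 + g (V(g) = g - 3 = -3 + g)
W(Z) = 45
sqrt(-2401475 + W((83 + 55)/(V(-20) - 187))) = sqrt(-2401475 + 45) = sqrt(-2401430) = I*sqrt(2401430)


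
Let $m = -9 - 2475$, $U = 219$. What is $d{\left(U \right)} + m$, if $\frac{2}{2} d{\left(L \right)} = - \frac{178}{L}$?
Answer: $- \frac{544174}{219} \approx -2484.8$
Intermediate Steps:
$d{\left(L \right)} = - \frac{178}{L}$
$m = -2484$ ($m = -9 - 2475 = -2484$)
$d{\left(U \right)} + m = - \frac{178}{219} - 2484 = - \frac{544174}{219}$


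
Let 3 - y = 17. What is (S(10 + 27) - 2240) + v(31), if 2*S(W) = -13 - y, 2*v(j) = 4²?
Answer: -4463/2 ≈ -2231.5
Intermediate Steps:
y = -14 (y = 3 - 1*17 = 3 - 17 = -14)
v(j) = 8 (v(j) = (½)*4² = (½)*16 = 8)
S(W) = ½ (S(W) = (-13 - 1*(-14))/2 = (-13 + 14)/2 = (½)*1 = ½)
(S(10 + 27) - 2240) + v(31) = (½ - 2240) + 8 = -4479/2 + 8 = -4463/2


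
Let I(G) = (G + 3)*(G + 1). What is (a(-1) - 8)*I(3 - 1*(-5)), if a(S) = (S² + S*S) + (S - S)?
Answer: -594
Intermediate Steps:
a(S) = 2*S² (a(S) = (S² + S²) + 0 = 2*S² + 0 = 2*S²)
I(G) = (1 + G)*(3 + G) (I(G) = (3 + G)*(1 + G) = (1 + G)*(3 + G))
(a(-1) - 8)*I(3 - 1*(-5)) = (2*(-1)² - 8)*(3 + (3 - 1*(-5))² + 4*(3 - 1*(-5))) = (2*1 - 8)*(3 + (3 + 5)² + 4*(3 + 5)) = (2 - 8)*(3 + 8² + 4*8) = -6*(3 + 64 + 32) = -6*99 = -594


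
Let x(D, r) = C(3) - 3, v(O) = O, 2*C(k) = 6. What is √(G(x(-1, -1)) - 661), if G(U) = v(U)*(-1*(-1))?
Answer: I*√661 ≈ 25.71*I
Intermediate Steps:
C(k) = 3 (C(k) = (½)*6 = 3)
x(D, r) = 0 (x(D, r) = 3 - 3 = 0)
G(U) = U (G(U) = U*(-1*(-1)) = U*1 = U)
√(G(x(-1, -1)) - 661) = √(0 - 661) = √(-661) = I*√661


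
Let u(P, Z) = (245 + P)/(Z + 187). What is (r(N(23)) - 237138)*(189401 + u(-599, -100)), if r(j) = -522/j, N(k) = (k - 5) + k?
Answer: -53404673104980/1189 ≈ -4.4916e+10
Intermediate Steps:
N(k) = -5 + 2*k (N(k) = (-5 + k) + k = -5 + 2*k)
u(P, Z) = (245 + P)/(187 + Z)
(r(N(23)) - 237138)*(189401 + u(-599, -100)) = (-522/(-5 + 2*23) - 237138)*(189401 + (245 - 599)/(187 - 100)) = (-522/(-5 + 46) - 237138)*(189401 - 354/87) = (-522/41 - 237138)*(189401 + (1/87)*(-354)) = (-522*1/41 - 237138)*(189401 - 118/29) = (-522/41 - 237138)*(5492511/29) = -9723180/41*5492511/29 = -53404673104980/1189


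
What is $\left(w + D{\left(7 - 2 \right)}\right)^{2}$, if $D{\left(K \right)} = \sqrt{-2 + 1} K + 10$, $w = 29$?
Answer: $1496 + 390 i \approx 1496.0 + 390.0 i$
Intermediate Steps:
$D{\left(K \right)} = 10 + i K$ ($D{\left(K \right)} = \sqrt{-1} K + 10 = i K + 10 = 10 + i K$)
$\left(w + D{\left(7 - 2 \right)}\right)^{2} = \left(29 + \left(10 + i \left(7 - 2\right)\right)\right)^{2} = \left(29 + \left(10 + i 5\right)\right)^{2} = \left(29 + \left(10 + 5 i\right)\right)^{2} = \left(39 + 5 i\right)^{2}$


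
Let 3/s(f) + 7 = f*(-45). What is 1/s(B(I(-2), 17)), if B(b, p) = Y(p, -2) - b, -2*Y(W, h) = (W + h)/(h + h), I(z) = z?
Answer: -1451/24 ≈ -60.458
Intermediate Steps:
Y(W, h) = -(W + h)/(4*h) (Y(W, h) = -(W + h)/(2*(h + h)) = -(W + h)/(2*(2*h)) = -(W + h)*1/(2*h)/2 = -(W + h)/(4*h))
B(b, p) = -¼ - b + p/8 (B(b, p) = (¼)*(-p - 1*(-2))/(-2) - b = (¼)*(-½)*(-p + 2) - b = (¼)*(-½)*(2 - p) - b = (-¼ + p/8) - b = -¼ - b + p/8)
s(f) = 3/(-7 - 45*f) (s(f) = 3/(-7 + f*(-45)) = 3/(-7 - 45*f))
1/s(B(I(-2), 17)) = 1/(-3/(7 + 45*(-¼ - 1*(-2) + (⅛)*17))) = 1/(-3/(7 + 45*(-¼ + 2 + 17/8))) = 1/(-3/(7 + 45*(31/8))) = 1/(-3/(7 + 1395/8)) = 1/(-3/1451/8) = 1/(-3*8/1451) = 1/(-24/1451) = -1451/24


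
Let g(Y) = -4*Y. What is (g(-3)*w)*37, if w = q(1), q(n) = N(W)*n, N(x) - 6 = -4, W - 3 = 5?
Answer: 888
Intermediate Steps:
W = 8 (W = 3 + 5 = 8)
N(x) = 2 (N(x) = 6 - 4 = 2)
q(n) = 2*n
w = 2 (w = 2*1 = 2)
(g(-3)*w)*37 = (-4*(-3)*2)*37 = (12*2)*37 = 24*37 = 888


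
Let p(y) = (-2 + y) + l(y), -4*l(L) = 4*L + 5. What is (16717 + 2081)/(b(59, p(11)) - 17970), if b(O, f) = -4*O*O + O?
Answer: -18798/31835 ≈ -0.59048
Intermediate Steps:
l(L) = -5/4 - L (l(L) = -(4*L + 5)/4 = -(5 + 4*L)/4 = -5/4 - L)
p(y) = -13/4 (p(y) = (-2 + y) + (-5/4 - y) = -13/4)
b(O, f) = O - 4*O² (b(O, f) = -4*O² + O = O - 4*O²)
(16717 + 2081)/(b(59, p(11)) - 17970) = (16717 + 2081)/(59*(1 - 4*59) - 17970) = 18798/(59*(1 - 236) - 17970) = 18798/(59*(-235) - 17970) = 18798/(-13865 - 17970) = 18798/(-31835) = 18798*(-1/31835) = -18798/31835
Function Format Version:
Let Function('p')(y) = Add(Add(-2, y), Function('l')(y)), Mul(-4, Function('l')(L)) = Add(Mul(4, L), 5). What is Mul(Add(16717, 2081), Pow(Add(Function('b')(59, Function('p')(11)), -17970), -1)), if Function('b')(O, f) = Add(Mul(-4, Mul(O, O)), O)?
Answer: Rational(-18798, 31835) ≈ -0.59048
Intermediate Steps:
Function('l')(L) = Add(Rational(-5, 4), Mul(-1, L)) (Function('l')(L) = Mul(Rational(-1, 4), Add(Mul(4, L), 5)) = Mul(Rational(-1, 4), Add(5, Mul(4, L))) = Add(Rational(-5, 4), Mul(-1, L)))
Function('p')(y) = Rational(-13, 4) (Function('p')(y) = Add(Add(-2, y), Add(Rational(-5, 4), Mul(-1, y))) = Rational(-13, 4))
Function('b')(O, f) = Add(O, Mul(-4, Pow(O, 2))) (Function('b')(O, f) = Add(Mul(-4, Pow(O, 2)), O) = Add(O, Mul(-4, Pow(O, 2))))
Mul(Add(16717, 2081), Pow(Add(Function('b')(59, Function('p')(11)), -17970), -1)) = Mul(Add(16717, 2081), Pow(Add(Mul(59, Add(1, Mul(-4, 59))), -17970), -1)) = Mul(18798, Pow(Add(Mul(59, Add(1, -236)), -17970), -1)) = Mul(18798, Pow(Add(Mul(59, -235), -17970), -1)) = Mul(18798, Pow(Add(-13865, -17970), -1)) = Mul(18798, Pow(-31835, -1)) = Mul(18798, Rational(-1, 31835)) = Rational(-18798, 31835)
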